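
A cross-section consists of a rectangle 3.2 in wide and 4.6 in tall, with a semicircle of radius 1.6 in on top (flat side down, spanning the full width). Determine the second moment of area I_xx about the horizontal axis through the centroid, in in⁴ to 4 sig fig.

Treat the section as a set of non-overlapping primitives; coordinates are from the bounding-box lower-left.
Rectangular body: 3.2 × 4.6, A = 14.72 in², y = 2.3 in, Ī = 25.9563 in⁴.
Semicircular cap: semicircle r = 1.6, A = 4.02124 in², y = 5.27906 in, Ī = 0.719303 in⁴.
Centroid: ȳ = ΣA·y / ΣA = 2.93921 in.
Transfer each piece to the horizontal axis through the centroid using Ī + A·d² with d = y − 2.93921:
  rectangular body: d = -0.639206 in → contributes +31.9706 in⁴
  semicircular cap: d = 2.33985 in → contributes +22.7353 in⁴
Total I = 54.7059 in⁴.

I_xx ≈ 54.71 in⁴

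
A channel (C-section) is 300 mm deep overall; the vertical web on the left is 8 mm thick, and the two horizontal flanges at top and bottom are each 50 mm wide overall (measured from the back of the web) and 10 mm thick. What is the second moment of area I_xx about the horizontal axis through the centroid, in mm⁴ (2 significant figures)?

I_xx ≈ 3.6 × 10⁷ mm⁴

Treat the section as a set of non-overlapping primitives; coordinates are from the bounding-box lower-left.
Web: 8 × 300, A = 2 400 mm², y = 150 mm, Ī = 18 000 000 mm⁴.
Top flange (beyond web): 42 × 10, A = 420 mm², y = 295 mm, Ī = 3 500 mm⁴.
Bottom flange (beyond web): 42 × 10, A = 420 mm², y = 5 mm, Ī = 3 500 mm⁴.
By symmetry the centroid is at mid-height, ȳ = 150 mm.
Transfer each piece to the horizontal axis through the centroid using Ī + A·d² with d = y − 150:
  web: d = 0 mm → contributes +18 000 000 mm⁴
  top flange (beyond web): d = 145 mm → contributes +8 834 000 mm⁴
  bottom flange (beyond web): d = -145 mm → contributes +8 834 000 mm⁴
Total I = 35 668 000 mm⁴.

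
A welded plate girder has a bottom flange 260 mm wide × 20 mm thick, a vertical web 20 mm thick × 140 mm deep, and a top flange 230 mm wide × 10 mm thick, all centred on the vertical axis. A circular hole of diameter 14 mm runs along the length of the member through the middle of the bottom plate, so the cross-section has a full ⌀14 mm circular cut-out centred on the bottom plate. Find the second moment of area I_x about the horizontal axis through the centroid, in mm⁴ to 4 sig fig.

Decompose the section into non-overlapping parts with the origin at the bottom-left of its bounding rectangle.
Bottom plate: 260 × 20, A = 5 200 mm², y = 10 mm, Ī = 173 333 mm⁴.
Web plate: 20 × 140, A = 2 800 mm², y = 90 mm, Ī = 4 573 333 mm⁴.
Top plate: 230 × 10, A = 2 300 mm², y = 165 mm, Ī = 19166.7 mm⁴.
Hole (subtracted): ⌀14, A = 153.938 mm², y = 10 mm, Ī = 1885.74 mm⁴.
Centroid: ȳ = ΣA·y / ΣA = 67.2143 mm.
Transfer each piece to the horizontal axis through the centroid using Ī + A·d² with d = y − 67.2143:
  bottom plate: d = -57.2143 mm → contributes +17 195 419 mm⁴
  web plate: d = 22.7857 mm → contributes +6 027 058 mm⁴
  top plate: d = 97.7857 mm → contributes +22 011 858 mm⁴
  hole: d = -57.2143 mm → contributes −505 799 mm⁴
Total I = 44 728 537 mm⁴.

I_x ≈ 4.473 × 10⁷ mm⁴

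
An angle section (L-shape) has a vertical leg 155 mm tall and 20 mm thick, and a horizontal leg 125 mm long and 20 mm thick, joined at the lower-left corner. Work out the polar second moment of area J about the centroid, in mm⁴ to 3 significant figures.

J ≈ 1.89 × 10⁷ mm⁴

Decompose the section into non-overlapping parts with the origin at the bottom-left of its bounding rectangle.
Vertical leg: 20 × 155, A = 3 100 mm², y = 77.5 mm, Ī = 6 206 458 mm⁴.
Horizontal leg (remainder): 105 × 20, A = 2 100 mm², y = 10 mm, Ī = 70 000 mm⁴.
Centroid: ȳ = ΣA·y / ΣA = 50.24 mm.
Transfer each piece to the centroidal x-axis using Ī + A·d² with d = y − 50.24:
  vertical leg: d = 27.26 mm → contributes +8 510 027 mm⁴
  horizontal leg (remainder): d = -40.24 mm → contributes +3 470 506 mm⁴
Total I = 11 980 533 mm⁴.
For the y-axis: x̄ = 35.24 mm.
Repeating about the centroidal y-axis gives I_y = 6 923 033 mm⁴.
Polar second moment: J = I_x + I_y = 18 903 566 mm⁴.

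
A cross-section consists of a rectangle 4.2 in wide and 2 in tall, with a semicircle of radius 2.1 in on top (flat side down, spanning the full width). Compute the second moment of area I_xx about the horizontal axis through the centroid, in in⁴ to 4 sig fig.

I_xx ≈ 18.51 in⁴

Treat the section as a set of non-overlapping primitives; coordinates are from the bounding-box lower-left.
Rectangular body: 4.2 × 2, A = 8.4 in², y = 1 in, Ī = 2.8 in⁴.
Semicircular cap: semicircle r = 2.1, A = 6.92721 in², y = 2.89127 in, Ī = 2.13456 in⁴.
Centroid: ȳ = ΣA·y / ΣA = 1.85477 in.
Transfer each piece to the horizontal axis through the centroid using Ī + A·d² with d = y − 1.85477:
  rectangular body: d = -0.854768 in → contributes +8.93728 in⁴
  semicircular cap: d = 1.0365 in → contributes +9.57669 in⁴
Total I = 18.514 in⁴.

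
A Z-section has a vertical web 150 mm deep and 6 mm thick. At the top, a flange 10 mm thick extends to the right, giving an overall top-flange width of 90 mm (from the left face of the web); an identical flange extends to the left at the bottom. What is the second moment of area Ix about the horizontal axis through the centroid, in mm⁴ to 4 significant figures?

Break the section into simple shapes (no overlaps), measuring from the bottom-left corner of the bounding box.
Web: 6 × 150, A = 900 mm², y = 75 mm, Ī = 1 687 500 mm⁴.
Top flange (beyond web): 84 × 10, A = 840 mm², y = 145 mm, Ī = 7 000 mm⁴.
Bottom flange (beyond web): 84 × 10, A = 840 mm², y = 5 mm, Ī = 7 000 mm⁴.
Centroid: ȳ = ΣA·y / ΣA = 75 mm.
Transfer each piece to the horizontal axis through the centroid using Ī + A·d² with d = y − 75:
  web: d = 0 mm → contributes +1 687 500 mm⁴
  top flange (beyond web): d = 70 mm → contributes +4 123 000 mm⁴
  bottom flange (beyond web): d = -70 mm → contributes +4 123 000 mm⁴
Total I = 9 933 500 mm⁴.

Ix ≈ 9.934 × 10⁶ mm⁴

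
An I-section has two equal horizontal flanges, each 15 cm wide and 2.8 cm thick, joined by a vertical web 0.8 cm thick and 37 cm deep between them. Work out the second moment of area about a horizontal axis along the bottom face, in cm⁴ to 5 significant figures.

I_base ≈ 8.8236 × 10⁴ cm⁴

Treat the section as a set of non-overlapping primitives; coordinates are from the bounding-box lower-left.
Bottom flange: 15 × 2.8, A = 42 cm², y = 1.4 cm, Ī = 27.44 cm⁴.
Web: 0.8 × 37, A = 29.6 cm², y = 21.3 cm, Ī = 3376.867 cm⁴.
Top flange: 15 × 2.8, A = 42 cm², y = 41.2 cm, Ī = 27.44 cm⁴.
Transfer each piece to a horizontal axis along the bottom face using Ī + A·d² with d = y − 0:
  bottom flange: d = 1.4 cm → contributes +109.76 cm⁴
  web: d = 21.3 cm → contributes +16806.09 cm⁴
  top flange: d = 41.2 cm → contributes +71319.92 cm⁴
Total I = 88235.77 cm⁴.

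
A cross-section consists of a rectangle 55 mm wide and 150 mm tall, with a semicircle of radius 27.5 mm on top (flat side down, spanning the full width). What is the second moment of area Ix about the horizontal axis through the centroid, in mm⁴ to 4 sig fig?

Ix ≈ 2.333 × 10⁷ mm⁴

Break the section into simple shapes (no overlaps), measuring from the bottom-left corner of the bounding box.
Rectangular body: 55 × 150, A = 8 250 mm², y = 75 mm, Ī = 15 468 750 mm⁴.
Semicircular cap: semicircle r = 27.5, A = 1187.91 mm², y = 161.671 mm, Ī = 62771.5 mm⁴.
Centroid: ȳ = ΣA·y / ΣA = 85.909 mm.
Transfer each piece to the horizontal axis through the centroid using Ī + A·d² with d = y − 85.909:
  rectangular body: d = -10.909 mm → contributes +16 450 551 mm⁴
  semicircular cap: d = 75.7624 mm → contributes +6 881 326 mm⁴
Total I = 23 331 877 mm⁴.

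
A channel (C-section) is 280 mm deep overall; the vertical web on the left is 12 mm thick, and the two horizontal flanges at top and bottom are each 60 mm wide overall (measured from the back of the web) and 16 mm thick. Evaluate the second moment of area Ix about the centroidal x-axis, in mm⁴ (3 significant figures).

Ix ≈ 4.87 × 10⁷ mm⁴

Split into non-overlapping primitives; take the origin at the lower-left of the bounding box.
Web: 12 × 280, A = 3 360 mm², y = 140 mm, Ī = 21 952 000 mm⁴.
Top flange (beyond web): 48 × 16, A = 768 mm², y = 272 mm, Ī = 16 384 mm⁴.
Bottom flange (beyond web): 48 × 16, A = 768 mm², y = 8 mm, Ī = 16 384 mm⁴.
By symmetry the centroid is at mid-height, ȳ = 140 mm.
Transfer each piece to the centroidal x-axis using Ī + A·d² with d = y − 140:
  web: d = 0 mm → contributes +21 952 000 mm⁴
  top flange (beyond web): d = 132 mm → contributes +13 398 016 mm⁴
  bottom flange (beyond web): d = -132 mm → contributes +13 398 016 mm⁴
Total I = 48 748 032 mm⁴.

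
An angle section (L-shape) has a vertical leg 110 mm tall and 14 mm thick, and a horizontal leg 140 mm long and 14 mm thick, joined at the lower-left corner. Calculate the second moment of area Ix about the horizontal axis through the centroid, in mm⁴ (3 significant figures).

Ix ≈ 3.48 × 10⁶ mm⁴

Break the section into simple shapes (no overlaps), measuring from the bottom-left corner of the bounding box.
Vertical leg: 14 × 110, A = 1 540 mm², y = 55 mm, Ī = 1 552 833 mm⁴.
Horizontal leg (remainder): 126 × 14, A = 1 764 mm², y = 7 mm, Ī = 28 812 mm⁴.
Centroid: ȳ = ΣA·y / ΣA = 29.373 mm.
Transfer each piece to the horizontal axis through the centroid using Ī + A·d² with d = y − 29.373:
  vertical leg: d = 25.627 mm → contributes +2 564 227 mm⁴
  horizontal leg (remainder): d = -22.373 mm → contributes +911 775 mm⁴
Total I = 3 476 002 mm⁴.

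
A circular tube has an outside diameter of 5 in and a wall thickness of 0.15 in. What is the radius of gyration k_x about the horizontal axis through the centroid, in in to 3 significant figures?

Break the section into simple shapes (no overlaps), measuring from the bottom-left corner of the bounding box.
Outer circle: ⌀5, A = 19.635 in², y = 2.5 in, Ī = 30.68 in⁴.
Bore (subtracted): ⌀4.7, A = 17.349 in², y = 2.5 in, Ī = 23.953 in⁴.
By symmetry the centroid is at mid-height, ȳ = 2.5 in.
All pieces are centred on the horizontal axis through the centroid, so I = ΣĪ (holes subtracted) = 6.7265 in⁴.
Radius of gyration: k = √(I/A) = √(6.7265 / 2.2855) = 1.7156 in.

k_x ≈ 1.72 in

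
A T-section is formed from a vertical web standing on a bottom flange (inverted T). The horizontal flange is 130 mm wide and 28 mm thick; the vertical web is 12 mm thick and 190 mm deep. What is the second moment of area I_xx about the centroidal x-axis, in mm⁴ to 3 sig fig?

I_xx ≈ 2.38 × 10⁷ mm⁴

Treat the section as a set of non-overlapping primitives; coordinates are from the bounding-box lower-left.
Flange: 130 × 28, A = 3 640 mm², y = 14 mm, Ī = 237 813 mm⁴.
Web: 12 × 190, A = 2 280 mm², y = 123 mm, Ī = 6 859 000 mm⁴.
Centroid: ȳ = ΣA·y / ΣA = 55.98 mm.
Transfer each piece to the centroidal x-axis using Ī + A·d² with d = y − 55.98:
  flange: d = -41.98 mm → contributes +6 652 577 mm⁴
  web: d = 67.02 mm → contributes +17 100 114 mm⁴
Total I = 23 752 691 mm⁴.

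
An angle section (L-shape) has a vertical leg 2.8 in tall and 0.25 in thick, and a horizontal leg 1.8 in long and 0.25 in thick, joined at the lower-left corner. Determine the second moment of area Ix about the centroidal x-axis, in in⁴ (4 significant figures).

Ix ≈ 0.8648 in⁴

Treat the section as a set of non-overlapping primitives; coordinates are from the bounding-box lower-left.
Vertical leg: 0.25 × 2.8, A = 0.7 in², y = 1.4 in, Ī = 0.457333 in⁴.
Horizontal leg (remainder): 1.55 × 0.25, A = 0.3875 in², y = 0.125 in, Ī = 0.00201823 in⁴.
Centroid: ȳ = ΣA·y / ΣA = 0.94569 in.
Transfer each piece to the centroidal x-axis using Ī + A·d² with d = y − 0.94569:
  vertical leg: d = 0.45431 in → contributes +0.601812 in⁴
  horizontal leg (remainder): d = -0.82069 in → contributes +0.263012 in⁴
Total I = 0.864824 in⁴.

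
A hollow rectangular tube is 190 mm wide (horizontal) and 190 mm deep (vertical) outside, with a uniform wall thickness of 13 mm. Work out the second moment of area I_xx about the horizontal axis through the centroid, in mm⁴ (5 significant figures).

Break the section into simple shapes (no overlaps), measuring from the bottom-left corner of the bounding box.
Outer rectangle: 190 × 190, A = 36 100 mm², y = 95 mm, Ī = 108 600 833 mm⁴.
Inner void (subtracted): 164 × 164, A = 26 896 mm², y = 95 mm, Ī = 60 282 901 mm⁴.
By symmetry the centroid is at mid-height, ȳ = 95 mm.
All pieces are centred on the horizontal axis through the centroid, so I = ΣĪ (holes subtracted) = 48 317 932 mm⁴.

I_xx ≈ 4.8318 × 10⁷ mm⁴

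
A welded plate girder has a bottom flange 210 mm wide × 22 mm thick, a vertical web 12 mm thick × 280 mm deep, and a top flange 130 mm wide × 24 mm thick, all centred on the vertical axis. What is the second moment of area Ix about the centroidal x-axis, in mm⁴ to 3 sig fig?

Ix ≈ 1.95 × 10⁸ mm⁴

Split into non-overlapping primitives; take the origin at the lower-left of the bounding box.
Bottom plate: 210 × 22, A = 4 620 mm², y = 11 mm, Ī = 186 340 mm⁴.
Web plate: 12 × 280, A = 3 360 mm², y = 162 mm, Ī = 21 952 000 mm⁴.
Top plate: 130 × 24, A = 3 120 mm², y = 314 mm, Ī = 149 760 mm⁴.
Centroid: ȳ = ΣA·y / ΣA = 141.88 mm.
Transfer each piece to the centroidal x-axis using Ī + A·d² with d = y − 141.88:
  bottom plate: d = -130.88 mm → contributes +79 319 744 mm⁴
  web plate: d = 20.124 mm → contributes +23 312 761 mm⁴
  top plate: d = 172.12 mm → contributes +92 585 323 mm⁴
Total I = 195 217 828 mm⁴.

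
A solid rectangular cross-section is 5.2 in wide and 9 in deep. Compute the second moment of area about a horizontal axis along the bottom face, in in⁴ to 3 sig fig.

The section: 5.2 × 9, A = 46.8 in², y = 4.5 in, Ī = 315.9 in⁴.
Transfer it to a horizontal axis along the bottom face using Ī + A·d² with d = y − 0:
  the section: d = 4.5 in → contributes +1263.6 in⁴
Total I = 1263.6 in⁴.

I_base ≈ 1260 in⁴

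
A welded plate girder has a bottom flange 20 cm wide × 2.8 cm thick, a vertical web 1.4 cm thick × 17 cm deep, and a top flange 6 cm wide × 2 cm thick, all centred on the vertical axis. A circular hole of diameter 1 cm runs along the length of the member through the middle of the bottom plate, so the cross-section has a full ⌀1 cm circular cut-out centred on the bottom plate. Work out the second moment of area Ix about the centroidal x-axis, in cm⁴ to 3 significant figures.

Ix ≈ 5050 cm⁴

Split into non-overlapping primitives; take the origin at the lower-left of the bounding box.
Bottom plate: 20 × 2.8, A = 56 cm², y = 1.4 cm, Ī = 36.587 cm⁴.
Web plate: 1.4 × 17, A = 23.8 cm², y = 11.3 cm, Ī = 573.18 cm⁴.
Top plate: 6 × 2, A = 12 cm², y = 20.8 cm, Ī = 4 cm⁴.
Hole (subtracted): ⌀1, A = 0.7854 cm², y = 1.4 cm, Ī = 0.049087 cm⁴.
Centroid: ȳ = ΣA·y / ΣA = 6.5466 cm.
Transfer each piece to the centroidal x-axis using Ī + A·d² with d = y − 6.5466:
  bottom plate: d = -5.1466 cm → contributes +1519.9 cm⁴
  web plate: d = 4.7534 cm → contributes +1110.9 cm⁴
  top plate: d = 14.253 cm → contributes +2441.9 cm⁴
  hole: d = -5.1466 cm → contributes −20.853 cm⁴
Total I = 5051.9 cm⁴.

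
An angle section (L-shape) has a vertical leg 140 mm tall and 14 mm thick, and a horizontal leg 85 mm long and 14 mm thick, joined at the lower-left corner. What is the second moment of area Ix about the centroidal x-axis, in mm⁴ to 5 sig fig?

Split into non-overlapping primitives; take the origin at the lower-left of the bounding box.
Vertical leg: 14 × 140, A = 1 960 mm², y = 70 mm, Ī = 3 201 333 mm⁴.
Horizontal leg (remainder): 71 × 14, A = 994 mm², y = 7 mm, Ī = 16235.33 mm⁴.
Centroid: ȳ = ΣA·y / ΣA = 48.80095 mm.
Transfer each piece to the centroidal x-axis using Ī + A·d² with d = y − 48.80095:
  vertical leg: d = 21.19905 mm → contributes +4 082 157 mm⁴
  horizontal leg (remainder): d = -41.80095 mm → contributes +1 753 071 mm⁴
Total I = 5 835 228 mm⁴.

Ix ≈ 5.8352 × 10⁶ mm⁴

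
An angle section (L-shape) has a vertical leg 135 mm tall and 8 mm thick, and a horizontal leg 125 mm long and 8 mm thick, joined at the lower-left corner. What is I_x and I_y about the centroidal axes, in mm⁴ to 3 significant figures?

Decompose the section into non-overlapping parts with the origin at the bottom-left of its bounding rectangle.
Vertical leg: 8 × 135, A = 1 080 mm², y = 67.5 mm, Ī = 1 640 250 mm⁴.
Horizontal leg (remainder): 117 × 8, A = 936 mm², y = 4 mm, Ī = 4 992 mm⁴.
Centroid: ȳ = ΣA·y / ΣA = 38.018 mm.
Transfer each piece to the centroidal x-axis using Ī + A·d² with d = y − 38.018:
  vertical leg: d = 29.482 mm → contributes +2 578 982 mm⁴
  horizontal leg (remainder): d = -34.018 mm → contributes +1 088 145 mm⁴
Total I = 3 667 127 mm⁴.
For the y-axis: x̄ = 33.018 mm.
Repeating about the centroidal y-axis gives I_y = 3 032 207 mm⁴.

I_x ≈ 3.67 × 10⁶ mm⁴, I_y ≈ 3.03 × 10⁶ mm⁴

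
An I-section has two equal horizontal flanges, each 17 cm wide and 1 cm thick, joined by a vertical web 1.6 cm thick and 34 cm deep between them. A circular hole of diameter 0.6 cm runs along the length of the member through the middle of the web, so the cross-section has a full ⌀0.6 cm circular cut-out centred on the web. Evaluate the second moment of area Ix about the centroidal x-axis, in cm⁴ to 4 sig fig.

Ix ≈ 1.566 × 10⁴ cm⁴

Split into non-overlapping primitives; take the origin at the lower-left of the bounding box.
Bottom flange: 17 × 1, A = 17 cm², y = 0.5 cm, Ī = 1.41667 cm⁴.
Web: 1.6 × 34, A = 54.4 cm², y = 18 cm, Ī = 5240.53 cm⁴.
Top flange: 17 × 1, A = 17 cm², y = 35.5 cm, Ī = 1.41667 cm⁴.
Hole (subtracted): ⌀0.6, A = 0.282743 cm², y = 18 cm, Ī = 0.00636173 cm⁴.
By symmetry the centroid is at mid-height, ȳ = 18 cm.
Transfer each piece to the centroidal x-axis using Ī + A·d² with d = y − 18:
  bottom flange: d = -17.5 cm → contributes +5207.67 cm⁴
  web: d = 0 cm → contributes +5240.53 cm⁴
  top flange: d = 17.5 cm → contributes +5207.67 cm⁴
  hole: d = 0 cm → contributes −0.00636173 cm⁴
Total I = 15655.9 cm⁴.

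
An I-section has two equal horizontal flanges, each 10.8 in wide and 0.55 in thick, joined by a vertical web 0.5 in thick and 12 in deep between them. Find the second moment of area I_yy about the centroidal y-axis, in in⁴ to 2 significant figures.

I_yy ≈ 120 in⁴

Decompose the section into non-overlapping parts with the origin at the bottom-left of its bounding rectangle.
Bottom flange: 10.8 × 0.55, A = 5.94 in², x = 5.4 in, Ī = 57.74 in⁴.
Web: 0.5 × 12, A = 6 in², x = 5.4 in, Ī = 0.125 in⁴.
Top flange: 10.8 × 0.55, A = 5.94 in², x = 5.4 in, Ī = 57.74 in⁴.
By symmetry the centroid is at mid-width, x̄ = 5.4 in.
All pieces are centred on the centroidal y-axis, so I = ΣĪ = 115.6 in⁴.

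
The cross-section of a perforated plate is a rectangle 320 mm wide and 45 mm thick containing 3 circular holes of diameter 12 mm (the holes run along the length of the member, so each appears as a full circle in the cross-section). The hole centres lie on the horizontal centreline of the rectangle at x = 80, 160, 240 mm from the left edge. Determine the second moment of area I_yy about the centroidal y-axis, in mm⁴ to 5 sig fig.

I_yy ≈ 1.2143 × 10⁸ mm⁴

Treat the section as a set of non-overlapping primitives; coordinates are from the bounding-box lower-left.
Plate: 320 × 45, A = 14 400 mm², x = 160 mm, Ī = 122 880 000 mm⁴.
Hole 1 (subtracted): ⌀12, A = 113.0973 mm², x = 80 mm, Ī = 1017.876 mm⁴.
Hole 2 (subtracted): ⌀12, A = 113.0973 mm², x = 160 mm, Ī = 1017.876 mm⁴.
Hole 3 (subtracted): ⌀12, A = 113.0973 mm², x = 240 mm, Ī = 1017.876 mm⁴.
By symmetry the centroid is at mid-width, x̄ = 160 mm.
Transfer each piece to the centroidal y-axis using Ī + A·d² with d = x − 160:
  plate: d = 0 mm → contributes +122 880 000 mm⁴
  hole 1: d = -80 mm → contributes −724840.8 mm⁴
  hole 2: d = 0 mm → contributes −1017.876 mm⁴
  hole 3: d = 80 mm → contributes −724840.8 mm⁴
Total I = 121 429 300 mm⁴.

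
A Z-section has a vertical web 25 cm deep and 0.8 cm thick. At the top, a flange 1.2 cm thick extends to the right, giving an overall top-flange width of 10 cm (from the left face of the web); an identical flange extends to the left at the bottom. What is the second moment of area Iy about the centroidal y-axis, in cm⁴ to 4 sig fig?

Break the section into simple shapes (no overlaps), measuring from the bottom-left corner of the bounding box.
Web: 0.8 × 25, A = 20 cm², x = 9.6 cm, Ī = 1.06667 cm⁴.
Top flange (beyond web): 9.2 × 1.2, A = 11.04 cm², x = 14.6 cm, Ī = 77.8688 cm⁴.
Bottom flange (beyond web): 9.2 × 1.2, A = 11.04 cm², x = 4.6 cm, Ī = 77.8688 cm⁴.
Centroid: x̄ = ΣA·x / ΣA = 9.6 cm.
Transfer each piece to the centroidal y-axis using Ī + A·d² with d = x − 9.6:
  web: d = 0 cm → contributes +1.06667 cm⁴
  top flange (beyond web): d = 5 cm → contributes +353.869 cm⁴
  bottom flange (beyond web): d = -5 cm → contributes +353.869 cm⁴
Total I = 708.804 cm⁴.

Iy ≈ 708.8 cm⁴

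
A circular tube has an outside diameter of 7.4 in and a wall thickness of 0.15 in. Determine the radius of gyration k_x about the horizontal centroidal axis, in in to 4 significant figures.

k_x ≈ 2.564 in

Break the section into simple shapes (no overlaps), measuring from the bottom-left corner of the bounding box.
Outer circle: ⌀7.4, A = 43.0084 in², y = 3.7 in, Ī = 147.196 in⁴.
Bore (subtracted): ⌀7.1, A = 39.5919 in², y = 3.7 in, Ī = 124.739 in⁴.
By symmetry the centroid is at mid-height, ȳ = 3.7 in.
All pieces are centred on the horizontal centroidal axis, so I = ΣĪ (holes subtracted) = 22.457 in⁴.
Radius of gyration: k = √(I/A) = √(22.457 / 3.41648) = 2.56381 in.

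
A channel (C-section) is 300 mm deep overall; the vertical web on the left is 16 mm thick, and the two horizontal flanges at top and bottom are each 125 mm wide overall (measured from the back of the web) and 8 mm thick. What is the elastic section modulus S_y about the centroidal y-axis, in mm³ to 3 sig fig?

Treat the section as a set of non-overlapping primitives; coordinates are from the bounding-box lower-left.
Web: 16 × 300, A = 4 800 mm², x = 8 mm, Ī = 102 400 mm⁴.
Top flange (beyond web): 109 × 8, A = 872 mm², x = 70.5 mm, Ī = 863 353 mm⁴.
Bottom flange (beyond web): 109 × 8, A = 872 mm², x = 70.5 mm, Ī = 863 353 mm⁴.
Centroid: x̄ = ΣA·x / ΣA = 24.656 mm.
Transfer each piece to the centroidal y-axis using Ī + A·d² with d = x − 24.656:
  web: d = -16.656 mm → contributes +1 434 104 mm⁴
  top flange (beyond web): d = 45.844 mm → contributes +2 695 973 mm⁴
  bottom flange (beyond web): d = 45.844 mm → contributes +2 695 973 mm⁴
Total I = 6 826 049 mm⁴.
Extreme fibre distance c = 100.34 mm; S = I/c = 68 027 mm³.

S_y ≈ 6.80 × 10⁴ mm³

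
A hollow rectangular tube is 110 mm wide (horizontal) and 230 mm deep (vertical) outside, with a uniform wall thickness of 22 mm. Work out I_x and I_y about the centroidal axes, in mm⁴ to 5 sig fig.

Treat the section as a set of non-overlapping primitives; coordinates are from the bounding-box lower-left.
Outer rectangle: 110 × 230, A = 25 300 mm², y = 115 mm, Ī = 111 530 833 mm⁴.
Inner void (subtracted): 66 × 186, A = 12 276 mm², y = 115 mm, Ī = 35 391 708 mm⁴.
By symmetry the centroid is at mid-height, ȳ = 115 mm.
All pieces are centred on the centroidal x-axis, so I = ΣĪ (holes subtracted) = 76 139 125 mm⁴.
Repeating about the centroidal y-axis gives I_y = 21 054 645 mm⁴.

I_x ≈ 7.6139 × 10⁷ mm⁴, I_y ≈ 2.1055 × 10⁷ mm⁴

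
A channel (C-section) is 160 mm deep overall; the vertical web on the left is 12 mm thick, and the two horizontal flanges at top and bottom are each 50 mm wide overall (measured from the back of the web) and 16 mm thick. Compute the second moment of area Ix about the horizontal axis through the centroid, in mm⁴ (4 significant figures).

Ix ≈ 1.043 × 10⁷ mm⁴

Decompose the section into non-overlapping parts with the origin at the bottom-left of its bounding rectangle.
Web: 12 × 160, A = 1 920 mm², y = 80 mm, Ī = 4 096 000 mm⁴.
Top flange (beyond web): 38 × 16, A = 608 mm², y = 152 mm, Ī = 12970.7 mm⁴.
Bottom flange (beyond web): 38 × 16, A = 608 mm², y = 8 mm, Ī = 12970.7 mm⁴.
By symmetry the centroid is at mid-height, ȳ = 80 mm.
Transfer each piece to the horizontal axis through the centroid using Ī + A·d² with d = y − 80:
  web: d = 0 mm → contributes +4 096 000 mm⁴
  top flange (beyond web): d = 72 mm → contributes +3 164 843 mm⁴
  bottom flange (beyond web): d = -72 mm → contributes +3 164 843 mm⁴
Total I = 10 425 685 mm⁴.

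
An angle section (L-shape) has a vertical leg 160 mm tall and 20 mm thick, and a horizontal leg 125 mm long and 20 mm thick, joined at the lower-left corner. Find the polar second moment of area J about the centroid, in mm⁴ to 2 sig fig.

Break the section into simple shapes (no overlaps), measuring from the bottom-left corner of the bounding box.
Vertical leg: 20 × 160, A = 3 200 mm², y = 80 mm, Ī = 6 826 667 mm⁴.
Horizontal leg (remainder): 105 × 20, A = 2 100 mm², y = 10 mm, Ī = 70 000 mm⁴.
Centroid: ȳ = ΣA·y / ΣA = 52.26 mm.
Transfer each piece to the centroidal x-axis using Ī + A·d² with d = y − 52.26:
  vertical leg: d = 27.74 mm → contributes +9 288 354 mm⁴
  horizontal leg (remainder): d = -42.26 mm → contributes +3 821 143 mm⁴
Total I = 13 109 497 mm⁴.
For the y-axis: x̄ = 34.76 mm.
Repeating about the centroidal y-axis gives I_y = 6 988 872 mm⁴.
Polar second moment: J = I_x + I_y = 20 098 369 mm⁴.

J ≈ 2.0 × 10⁷ mm⁴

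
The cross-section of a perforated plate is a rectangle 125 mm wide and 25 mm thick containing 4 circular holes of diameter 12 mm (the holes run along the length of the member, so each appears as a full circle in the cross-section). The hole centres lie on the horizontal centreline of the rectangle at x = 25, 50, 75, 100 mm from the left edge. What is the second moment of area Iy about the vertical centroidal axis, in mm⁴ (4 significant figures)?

Decompose the section into non-overlapping parts with the origin at the bottom-left of its bounding rectangle.
Plate: 125 × 25, A = 3 125 mm², x = 62.5 mm, Ī = 4 069 010 mm⁴.
Hole 1 (subtracted): ⌀12, A = 113.097 mm², x = 25 mm, Ī = 1017.88 mm⁴.
Hole 2 (subtracted): ⌀12, A = 113.097 mm², x = 50 mm, Ī = 1017.88 mm⁴.
Hole 3 (subtracted): ⌀12, A = 113.097 mm², x = 75 mm, Ī = 1017.88 mm⁴.
Hole 4 (subtracted): ⌀12, A = 113.097 mm², x = 100 mm, Ī = 1017.88 mm⁴.
By symmetry the centroid is at mid-width, x̄ = 62.5 mm.
Transfer each piece to the vertical centroidal axis using Ī + A·d² with d = x − 62.5:
  plate: d = 0 mm → contributes +4 069 010 mm⁴
  hole 1: d = -37.5 mm → contributes −160 061 mm⁴
  hole 2: d = -12.5 mm → contributes −18689.3 mm⁴
  hole 3: d = 12.5 mm → contributes −18689.3 mm⁴
  hole 4: d = 37.5 mm → contributes −160 061 mm⁴
Total I = 3 711 510 mm⁴.

Iy ≈ 3.712 × 10⁶ mm⁴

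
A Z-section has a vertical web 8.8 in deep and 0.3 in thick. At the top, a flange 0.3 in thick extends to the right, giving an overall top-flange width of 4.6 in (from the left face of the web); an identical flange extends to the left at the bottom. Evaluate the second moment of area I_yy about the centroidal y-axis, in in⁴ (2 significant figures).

Decompose the section into non-overlapping parts with the origin at the bottom-left of its bounding rectangle.
Web: 0.3 × 8.8, A = 2.64 in², x = 4.45 in, Ī = 0.0198 in⁴.
Top flange (beyond web): 4.3 × 0.3, A = 1.29 in², x = 6.75 in, Ī = 1.988 in⁴.
Bottom flange (beyond web): 4.3 × 0.3, A = 1.29 in², x = 2.15 in, Ī = 1.988 in⁴.
Centroid: x̄ = ΣA·x / ΣA = 4.45 in.
Transfer each piece to the centroidal y-axis using Ī + A·d² with d = x − 4.45:
  web: d = 0 in → contributes +0.0198 in⁴
  top flange (beyond web): d = 2.3 in → contributes +8.812 in⁴
  bottom flange (beyond web): d = -2.3 in → contributes +8.812 in⁴
Total I = 17.64 in⁴.

I_yy ≈ 18 in⁴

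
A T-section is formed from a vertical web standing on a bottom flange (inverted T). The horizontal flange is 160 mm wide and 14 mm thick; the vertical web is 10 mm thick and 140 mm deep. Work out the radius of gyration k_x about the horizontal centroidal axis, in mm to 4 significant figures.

k_x ≈ 45.18 mm

Split into non-overlapping primitives; take the origin at the lower-left of the bounding box.
Flange: 160 × 14, A = 2 240 mm², y = 7 mm, Ī = 36586.7 mm⁴.
Web: 10 × 140, A = 1 400 mm², y = 84 mm, Ī = 2 286 667 mm⁴.
Centroid: ȳ = ΣA·y / ΣA = 36.6154 mm.
Transfer each piece to the horizontal centroidal axis using Ī + A·d² with d = y − 36.6154:
  flange: d = -29.6154 mm → contributes +2 001 226 mm⁴
  web: d = 47.3846 mm → contributes +5 430 089 mm⁴
Total I = 7 431 315 mm⁴.
Radius of gyration: k = √(I/A) = √(7 431 315 / 3 640) = 45.1837 mm.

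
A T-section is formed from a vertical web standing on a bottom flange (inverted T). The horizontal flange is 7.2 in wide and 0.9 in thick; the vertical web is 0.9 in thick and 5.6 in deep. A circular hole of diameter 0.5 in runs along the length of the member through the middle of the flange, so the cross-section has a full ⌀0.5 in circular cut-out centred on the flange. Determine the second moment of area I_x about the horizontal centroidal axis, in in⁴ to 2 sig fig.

I_x ≈ 43 in⁴

Break the section into simple shapes (no overlaps), measuring from the bottom-left corner of the bounding box.
Flange: 7.2 × 0.9, A = 6.48 in², y = 0.45 in, Ī = 0.4374 in⁴.
Web: 0.9 × 5.6, A = 5.04 in², y = 3.7 in, Ī = 13.17 in⁴.
Hole (subtracted): ⌀0.5, A = 0.1963 in², y = 0.45 in, Ī = 0.003068 in⁴.
Centroid: ȳ = ΣA·y / ΣA = 1.897 in.
Transfer each piece to the horizontal centroidal axis using Ī + A·d² with d = y − 1.897:
  flange: d = -1.447 in → contributes +14 in⁴
  web: d = 1.803 in → contributes +29.56 in⁴
  hole: d = -1.447 in → contributes −0.4139 in⁴
Total I = 43.15 in⁴.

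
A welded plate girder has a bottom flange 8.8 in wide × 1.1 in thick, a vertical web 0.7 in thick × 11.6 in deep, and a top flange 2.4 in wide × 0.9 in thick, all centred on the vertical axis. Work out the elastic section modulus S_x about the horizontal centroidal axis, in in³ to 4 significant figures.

Decompose the section into non-overlapping parts with the origin at the bottom-left of its bounding rectangle.
Bottom plate: 8.8 × 1.1, A = 9.68 in², y = 0.55 in, Ī = 0.976067 in⁴.
Web plate: 0.7 × 11.6, A = 8.12 in², y = 6.9 in, Ī = 91.0523 in⁴.
Top plate: 2.4 × 0.9, A = 2.16 in², y = 13.15 in, Ī = 0.1458 in⁴.
Centroid: ȳ = ΣA·y / ΣA = 4.49679 in.
Transfer each piece to the horizontal centroidal axis using Ī + A·d² with d = y − 4.49679:
  bottom plate: d = -3.94679 in → contributes +151.763 in⁴
  web plate: d = 2.40321 in → contributes +137.949 in⁴
  top plate: d = 8.65321 in → contributes +161.882 in⁴
Total I = 451.594 in⁴.
Extreme fibre distance c = 9.10321 in; S = I/c = 49.6082 in³.

S_x ≈ 49.61 in³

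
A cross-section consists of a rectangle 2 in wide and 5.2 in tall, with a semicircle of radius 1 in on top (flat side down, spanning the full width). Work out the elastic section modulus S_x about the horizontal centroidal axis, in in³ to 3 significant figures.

S_x ≈ 11.2 in³

Split into non-overlapping primitives; take the origin at the lower-left of the bounding box.
Rectangular body: 2 × 5.2, A = 10.4 in², y = 2.6 in, Ī = 23.435 in⁴.
Semicircular cap: semicircle r = 1, A = 1.5708 in², y = 5.6244 in, Ī = 0.10976 in⁴.
Centroid: ȳ = ΣA·y / ΣA = 2.9969 in.
Transfer each piece to the horizontal centroidal axis using Ī + A·d² with d = y − 2.9969:
  rectangular body: d = -0.39686 in → contributes +25.073 in⁴
  semicircular cap: d = 2.6276 in → contributes +10.955 in⁴
Total I = 36.027 in⁴.
Extreme fibre distance c = 3.2031 in; S = I/c = 11.247 in³.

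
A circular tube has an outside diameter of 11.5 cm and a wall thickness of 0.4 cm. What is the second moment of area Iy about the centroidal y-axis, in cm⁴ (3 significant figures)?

Split into non-overlapping primitives; take the origin at the lower-left of the bounding box.
Outer circle: ⌀11.5, A = 103.87 cm², x = 5.75 cm, Ī = 858.54 cm⁴.
Bore (subtracted): ⌀10.7, A = 89.92 cm², x = 5.75 cm, Ī = 643.44 cm⁴.
By symmetry the centroid is at mid-width, x̄ = 5.75 cm.
All pieces are centred on the centroidal y-axis, so I = ΣĪ (holes subtracted) = 215.11 cm⁴.

Iy ≈ 215 cm⁴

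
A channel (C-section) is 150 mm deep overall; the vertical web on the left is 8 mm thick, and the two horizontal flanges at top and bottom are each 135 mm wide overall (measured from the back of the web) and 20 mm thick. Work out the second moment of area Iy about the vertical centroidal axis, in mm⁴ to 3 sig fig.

Iy ≈ 1.13 × 10⁷ mm⁴

Break the section into simple shapes (no overlaps), measuring from the bottom-left corner of the bounding box.
Web: 8 × 150, A = 1 200 mm², x = 4 mm, Ī = 6 400 mm⁴.
Top flange (beyond web): 127 × 20, A = 2 540 mm², x = 71.5 mm, Ī = 3 413 972 mm⁴.
Bottom flange (beyond web): 127 × 20, A = 2 540 mm², x = 71.5 mm, Ī = 3 413 972 mm⁴.
Centroid: x̄ = ΣA·x / ΣA = 58.602 mm.
Transfer each piece to the vertical centroidal axis using Ī + A·d² with d = x − 58.602:
  web: d = -54.602 mm → contributes +3 584 042 mm⁴
  top flange (beyond web): d = 12.898 mm → contributes +3 836 528 mm⁴
  bottom flange (beyond web): d = 12.898 mm → contributes +3 836 528 mm⁴
Total I = 11 257 098 mm⁴.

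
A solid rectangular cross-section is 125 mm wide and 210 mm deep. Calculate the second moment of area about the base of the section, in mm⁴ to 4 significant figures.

I_base ≈ 3.859 × 10⁸ mm⁴

The section: 125 × 210, A = 26 250 mm², y = 105 mm, Ī = 96 468 750 mm⁴.
Transfer it to the base of the section using Ī + A·d² with d = y − 0:
  the section: d = 105 mm → contributes +385 875 000 mm⁴
Total I = 385 875 000 mm⁴.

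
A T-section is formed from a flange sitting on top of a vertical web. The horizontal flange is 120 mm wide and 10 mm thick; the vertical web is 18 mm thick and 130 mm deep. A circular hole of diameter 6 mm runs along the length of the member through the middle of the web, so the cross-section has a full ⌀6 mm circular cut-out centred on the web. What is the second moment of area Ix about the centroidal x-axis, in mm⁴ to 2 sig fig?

Ix ≈ 7.2 × 10⁶ mm⁴

Decompose the section into non-overlapping parts with the origin at the bottom-left of its bounding rectangle.
Flange: 120 × 10, A = 1 200 mm², y = 135 mm, Ī = 10 000 mm⁴.
Web: 18 × 130, A = 2 340 mm², y = 65 mm, Ī = 3 295 500 mm⁴.
Hole (subtracted): ⌀6, A = 28.27 mm², y = 65 mm, Ī = 63.62 mm⁴.
Centroid: ȳ = ΣA·y / ΣA = 88.92 mm.
Transfer each piece to the centroidal x-axis using Ī + A·d² with d = y − 88.92:
  flange: d = 46.08 mm → contributes +2 558 055 mm⁴
  web: d = -23.92 mm → contributes +4 634 354 mm⁴
  hole: d = -23.92 mm → contributes −16 241 mm⁴
Total I = 7 176 168 mm⁴.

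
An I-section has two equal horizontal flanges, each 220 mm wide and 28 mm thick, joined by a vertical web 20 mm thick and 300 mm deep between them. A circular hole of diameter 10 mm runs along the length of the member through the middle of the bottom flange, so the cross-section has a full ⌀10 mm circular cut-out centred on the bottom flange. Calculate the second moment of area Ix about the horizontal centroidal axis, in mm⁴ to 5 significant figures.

Ix ≈ 3.7504 × 10⁸ mm⁴

Split into non-overlapping primitives; take the origin at the lower-left of the bounding box.
Bottom flange: 220 × 28, A = 6 160 mm², y = 14 mm, Ī = 402453.3 mm⁴.
Web: 20 × 300, A = 6 000 mm², y = 178 mm, Ī = 45 000 000 mm⁴.
Top flange: 220 × 28, A = 6 160 mm², y = 342 mm, Ī = 402453.3 mm⁴.
Hole (subtracted): ⌀10, A = 78.53982 mm², y = 14 mm, Ī = 490.8739 mm⁴.
Centroid: ȳ = ΣA·y / ΣA = 178.7061 mm.
Transfer each piece to the horizontal centroidal axis using Ī + A·d² with d = y − 178.7061:
  bottom flange: d = -164.7061 mm → contributes +167 511 572 mm⁴
  web: d = -0.7061129 mm → contributes +45 002 992 mm⁴
  top flange: d = 163.2939 mm → contributes +164 658 198 mm⁴
  hole: d = -164.7061 mm → contributes −2 131 127 mm⁴
Total I = 375 041 634 mm⁴.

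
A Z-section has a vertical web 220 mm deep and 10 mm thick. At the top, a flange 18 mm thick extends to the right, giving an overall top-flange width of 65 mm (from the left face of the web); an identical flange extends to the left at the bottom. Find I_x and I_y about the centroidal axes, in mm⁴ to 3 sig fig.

Decompose the section into non-overlapping parts with the origin at the bottom-left of its bounding rectangle.
Web: 10 × 220, A = 2 200 mm², y = 110 mm, Ī = 8 873 333 mm⁴.
Top flange (beyond web): 55 × 18, A = 990 mm², y = 211 mm, Ī = 26 730 mm⁴.
Bottom flange (beyond web): 55 × 18, A = 990 mm², y = 9 mm, Ī = 26 730 mm⁴.
Centroid: ȳ = ΣA·y / ΣA = 110 mm.
Transfer each piece to the centroidal x-axis using Ī + A·d² with d = y − 110:
  web: d = 0 mm → contributes +8 873 333 mm⁴
  top flange (beyond web): d = 101 mm → contributes +10 125 720 mm⁴
  bottom flange (beyond web): d = -101 mm → contributes +10 125 720 mm⁴
Total I = 29 124 773 mm⁴.
For the y-axis: x̄ = 60 mm.
Repeating about the centroidal y-axis gives I_y = 2 608 833 mm⁴.

I_x ≈ 2.91 × 10⁷ mm⁴, I_y ≈ 2.61 × 10⁶ mm⁴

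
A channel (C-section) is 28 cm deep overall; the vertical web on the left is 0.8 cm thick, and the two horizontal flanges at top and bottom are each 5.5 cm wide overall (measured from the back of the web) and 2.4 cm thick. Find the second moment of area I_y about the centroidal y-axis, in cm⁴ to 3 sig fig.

Split into non-overlapping primitives; take the origin at the lower-left of the bounding box.
Web: 0.8 × 28, A = 22.4 cm², x = 0.4 cm, Ī = 1.1947 cm⁴.
Top flange (beyond web): 4.7 × 2.4, A = 11.28 cm², x = 3.15 cm, Ī = 20.765 cm⁴.
Bottom flange (beyond web): 4.7 × 2.4, A = 11.28 cm², x = 3.15 cm, Ī = 20.765 cm⁴.
Centroid: x̄ = ΣA·x / ΣA = 1.7799 cm.
Transfer each piece to the centroidal y-axis using Ī + A·d² with d = x − 1.7799:
  web: d = -1.3799 cm → contributes +43.847 cm⁴
  top flange (beyond web): d = 1.3701 cm → contributes +41.939 cm⁴
  bottom flange (beyond web): d = 1.3701 cm → contributes +41.939 cm⁴
Total I = 127.73 cm⁴.

I_y ≈ 128 cm⁴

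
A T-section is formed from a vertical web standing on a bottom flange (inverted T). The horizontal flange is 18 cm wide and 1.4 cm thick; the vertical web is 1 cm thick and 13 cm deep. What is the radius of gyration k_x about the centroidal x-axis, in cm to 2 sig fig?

Decompose the section into non-overlapping parts with the origin at the bottom-left of its bounding rectangle.
Flange: 18 × 1.4, A = 25.2 cm², y = 0.7 cm, Ī = 4.116 cm⁴.
Web: 1 × 13, A = 13 cm², y = 7.9 cm, Ī = 183.1 cm⁴.
Centroid: ȳ = ΣA·y / ΣA = 3.15 cm.
Transfer each piece to the centroidal x-axis using Ī + A·d² with d = y − 3.15:
  flange: d = -2.45 cm → contributes +155.4 cm⁴
  web: d = 4.75 cm → contributes +476.4 cm⁴
Total I = 631.8 cm⁴.
Radius of gyration: k = √(I/A) = √(631.8 / 38.2) = 4.067 cm.

k_x ≈ 4.1 cm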